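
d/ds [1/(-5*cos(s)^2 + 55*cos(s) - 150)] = (11 - 2*cos(s))*sin(s)/(5*(cos(s)^2 - 11*cos(s) + 30)^2)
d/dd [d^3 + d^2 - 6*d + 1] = 3*d^2 + 2*d - 6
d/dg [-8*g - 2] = -8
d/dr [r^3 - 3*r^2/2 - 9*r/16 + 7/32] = 3*r^2 - 3*r - 9/16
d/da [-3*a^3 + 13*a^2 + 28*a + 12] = -9*a^2 + 26*a + 28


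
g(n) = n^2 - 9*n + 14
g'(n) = 2*n - 9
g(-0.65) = 20.27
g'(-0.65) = -10.30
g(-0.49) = 18.65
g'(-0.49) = -9.98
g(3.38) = -5.00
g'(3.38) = -2.24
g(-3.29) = 54.43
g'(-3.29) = -15.58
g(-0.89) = 22.80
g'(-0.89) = -10.78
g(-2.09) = 37.18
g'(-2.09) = -13.18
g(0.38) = 10.72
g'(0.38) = -8.24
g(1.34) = 3.74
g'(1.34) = -6.32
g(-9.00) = 176.00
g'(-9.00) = -27.00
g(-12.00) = 266.00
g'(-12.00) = -33.00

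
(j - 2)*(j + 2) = j^2 - 4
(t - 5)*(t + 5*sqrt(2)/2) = t^2 - 5*t + 5*sqrt(2)*t/2 - 25*sqrt(2)/2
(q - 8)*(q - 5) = q^2 - 13*q + 40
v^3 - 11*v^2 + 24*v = v*(v - 8)*(v - 3)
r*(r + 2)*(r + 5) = r^3 + 7*r^2 + 10*r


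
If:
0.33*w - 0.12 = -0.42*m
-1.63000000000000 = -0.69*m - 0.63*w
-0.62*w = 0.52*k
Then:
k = -19.45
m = -12.53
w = 16.31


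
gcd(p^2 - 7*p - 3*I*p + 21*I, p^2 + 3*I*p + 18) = p - 3*I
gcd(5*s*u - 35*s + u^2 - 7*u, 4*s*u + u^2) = 1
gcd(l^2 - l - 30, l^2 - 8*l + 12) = l - 6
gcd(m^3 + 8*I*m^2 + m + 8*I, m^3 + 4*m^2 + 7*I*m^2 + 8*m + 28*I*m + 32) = m^2 + 7*I*m + 8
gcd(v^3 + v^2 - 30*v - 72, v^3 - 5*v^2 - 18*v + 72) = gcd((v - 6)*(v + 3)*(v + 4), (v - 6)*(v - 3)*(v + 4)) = v^2 - 2*v - 24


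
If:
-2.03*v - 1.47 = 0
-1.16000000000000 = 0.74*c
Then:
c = -1.57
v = -0.72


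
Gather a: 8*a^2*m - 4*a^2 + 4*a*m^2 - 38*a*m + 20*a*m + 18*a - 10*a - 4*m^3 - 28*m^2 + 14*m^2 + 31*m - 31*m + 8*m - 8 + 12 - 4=a^2*(8*m - 4) + a*(4*m^2 - 18*m + 8) - 4*m^3 - 14*m^2 + 8*m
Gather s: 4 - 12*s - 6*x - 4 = -12*s - 6*x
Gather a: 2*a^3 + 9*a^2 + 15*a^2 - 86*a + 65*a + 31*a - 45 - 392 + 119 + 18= 2*a^3 + 24*a^2 + 10*a - 300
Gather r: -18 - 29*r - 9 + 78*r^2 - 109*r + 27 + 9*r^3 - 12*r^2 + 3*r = 9*r^3 + 66*r^2 - 135*r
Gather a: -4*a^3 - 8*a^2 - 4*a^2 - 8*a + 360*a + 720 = -4*a^3 - 12*a^2 + 352*a + 720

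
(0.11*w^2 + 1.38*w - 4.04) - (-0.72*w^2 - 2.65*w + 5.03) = 0.83*w^2 + 4.03*w - 9.07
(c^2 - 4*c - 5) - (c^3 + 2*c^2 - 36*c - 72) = -c^3 - c^2 + 32*c + 67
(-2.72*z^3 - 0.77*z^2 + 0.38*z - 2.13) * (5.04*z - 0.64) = -13.7088*z^4 - 2.14*z^3 + 2.408*z^2 - 10.9784*z + 1.3632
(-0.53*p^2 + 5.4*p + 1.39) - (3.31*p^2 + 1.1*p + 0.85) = -3.84*p^2 + 4.3*p + 0.54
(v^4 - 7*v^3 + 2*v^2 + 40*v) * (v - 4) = v^5 - 11*v^4 + 30*v^3 + 32*v^2 - 160*v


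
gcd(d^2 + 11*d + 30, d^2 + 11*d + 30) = d^2 + 11*d + 30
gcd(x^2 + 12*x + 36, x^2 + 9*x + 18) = x + 6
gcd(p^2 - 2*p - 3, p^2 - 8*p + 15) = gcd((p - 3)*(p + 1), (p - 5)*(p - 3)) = p - 3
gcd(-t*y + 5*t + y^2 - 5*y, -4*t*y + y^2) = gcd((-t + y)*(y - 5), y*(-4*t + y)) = 1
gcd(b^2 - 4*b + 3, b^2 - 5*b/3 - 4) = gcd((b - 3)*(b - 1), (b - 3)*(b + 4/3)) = b - 3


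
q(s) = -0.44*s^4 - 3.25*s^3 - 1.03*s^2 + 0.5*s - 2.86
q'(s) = -1.76*s^3 - 9.75*s^2 - 2.06*s + 0.5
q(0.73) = -4.43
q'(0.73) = -6.88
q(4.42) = -469.35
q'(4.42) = -351.06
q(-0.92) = -1.98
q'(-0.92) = -4.49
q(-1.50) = 2.81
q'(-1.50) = -12.41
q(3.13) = -153.28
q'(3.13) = -155.44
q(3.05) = -141.20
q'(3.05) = -146.42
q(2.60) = -85.75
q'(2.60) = -101.70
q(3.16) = -157.99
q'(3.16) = -158.91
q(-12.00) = -3665.02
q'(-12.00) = 1662.50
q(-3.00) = 38.48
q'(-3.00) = -33.55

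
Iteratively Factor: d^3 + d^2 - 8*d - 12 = (d - 3)*(d^2 + 4*d + 4) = (d - 3)*(d + 2)*(d + 2)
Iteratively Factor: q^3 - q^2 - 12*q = (q)*(q^2 - q - 12) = q*(q - 4)*(q + 3)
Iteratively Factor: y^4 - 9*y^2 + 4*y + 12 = (y - 2)*(y^3 + 2*y^2 - 5*y - 6) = (y - 2)*(y + 3)*(y^2 - y - 2) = (y - 2)^2*(y + 3)*(y + 1)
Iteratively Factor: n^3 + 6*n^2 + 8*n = (n + 4)*(n^2 + 2*n) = n*(n + 4)*(n + 2)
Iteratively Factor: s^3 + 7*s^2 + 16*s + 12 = (s + 3)*(s^2 + 4*s + 4) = (s + 2)*(s + 3)*(s + 2)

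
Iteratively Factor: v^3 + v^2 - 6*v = (v + 3)*(v^2 - 2*v) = (v - 2)*(v + 3)*(v)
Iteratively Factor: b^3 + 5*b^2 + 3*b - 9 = (b - 1)*(b^2 + 6*b + 9) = (b - 1)*(b + 3)*(b + 3)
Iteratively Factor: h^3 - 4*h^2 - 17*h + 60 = (h - 3)*(h^2 - h - 20) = (h - 5)*(h - 3)*(h + 4)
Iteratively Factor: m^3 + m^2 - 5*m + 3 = (m - 1)*(m^2 + 2*m - 3) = (m - 1)*(m + 3)*(m - 1)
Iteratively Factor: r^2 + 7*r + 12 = (r + 3)*(r + 4)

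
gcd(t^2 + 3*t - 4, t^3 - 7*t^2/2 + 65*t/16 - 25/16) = t - 1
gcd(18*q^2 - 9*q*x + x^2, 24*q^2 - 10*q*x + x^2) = -6*q + x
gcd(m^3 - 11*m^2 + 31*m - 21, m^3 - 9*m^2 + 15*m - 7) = m^2 - 8*m + 7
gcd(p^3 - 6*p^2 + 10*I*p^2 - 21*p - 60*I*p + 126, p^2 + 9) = p + 3*I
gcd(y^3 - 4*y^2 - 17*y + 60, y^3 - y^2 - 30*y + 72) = y - 3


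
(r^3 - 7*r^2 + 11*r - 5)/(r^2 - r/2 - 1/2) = 2*(r^2 - 6*r + 5)/(2*r + 1)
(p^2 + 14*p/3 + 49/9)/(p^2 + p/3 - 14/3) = (p + 7/3)/(p - 2)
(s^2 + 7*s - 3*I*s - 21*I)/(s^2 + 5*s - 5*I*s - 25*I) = (s^2 + s*(7 - 3*I) - 21*I)/(s^2 + 5*s*(1 - I) - 25*I)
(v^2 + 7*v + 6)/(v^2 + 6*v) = (v + 1)/v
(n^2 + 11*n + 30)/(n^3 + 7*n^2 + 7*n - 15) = (n + 6)/(n^2 + 2*n - 3)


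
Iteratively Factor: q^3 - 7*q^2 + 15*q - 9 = (q - 1)*(q^2 - 6*q + 9) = (q - 3)*(q - 1)*(q - 3)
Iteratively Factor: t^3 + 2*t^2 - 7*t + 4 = (t + 4)*(t^2 - 2*t + 1) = (t - 1)*(t + 4)*(t - 1)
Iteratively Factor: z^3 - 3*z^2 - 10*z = (z - 5)*(z^2 + 2*z) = z*(z - 5)*(z + 2)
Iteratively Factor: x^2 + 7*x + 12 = (x + 3)*(x + 4)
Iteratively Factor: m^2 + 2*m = (m + 2)*(m)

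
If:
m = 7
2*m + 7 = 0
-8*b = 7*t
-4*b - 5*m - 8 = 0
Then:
No Solution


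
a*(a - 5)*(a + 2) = a^3 - 3*a^2 - 10*a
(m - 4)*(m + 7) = m^2 + 3*m - 28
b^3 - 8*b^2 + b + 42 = (b - 7)*(b - 3)*(b + 2)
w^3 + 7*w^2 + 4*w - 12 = (w - 1)*(w + 2)*(w + 6)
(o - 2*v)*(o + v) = o^2 - o*v - 2*v^2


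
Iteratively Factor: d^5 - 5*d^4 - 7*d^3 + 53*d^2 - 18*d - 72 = (d + 3)*(d^4 - 8*d^3 + 17*d^2 + 2*d - 24) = (d - 3)*(d + 3)*(d^3 - 5*d^2 + 2*d + 8) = (d - 3)*(d - 2)*(d + 3)*(d^2 - 3*d - 4) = (d - 3)*(d - 2)*(d + 1)*(d + 3)*(d - 4)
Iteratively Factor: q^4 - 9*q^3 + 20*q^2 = (q)*(q^3 - 9*q^2 + 20*q) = q^2*(q^2 - 9*q + 20) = q^2*(q - 5)*(q - 4)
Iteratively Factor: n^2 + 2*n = (n + 2)*(n)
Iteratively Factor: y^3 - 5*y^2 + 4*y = (y)*(y^2 - 5*y + 4) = y*(y - 1)*(y - 4)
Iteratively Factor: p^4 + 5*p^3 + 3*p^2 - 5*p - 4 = (p - 1)*(p^3 + 6*p^2 + 9*p + 4) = (p - 1)*(p + 1)*(p^2 + 5*p + 4) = (p - 1)*(p + 1)^2*(p + 4)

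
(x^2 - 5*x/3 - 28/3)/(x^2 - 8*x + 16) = (x + 7/3)/(x - 4)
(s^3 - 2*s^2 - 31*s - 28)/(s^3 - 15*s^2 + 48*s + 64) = (s^2 - 3*s - 28)/(s^2 - 16*s + 64)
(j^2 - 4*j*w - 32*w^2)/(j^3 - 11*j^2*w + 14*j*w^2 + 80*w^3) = (-j - 4*w)/(-j^2 + 3*j*w + 10*w^2)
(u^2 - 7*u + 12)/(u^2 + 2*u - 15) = (u - 4)/(u + 5)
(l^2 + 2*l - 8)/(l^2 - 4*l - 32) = (l - 2)/(l - 8)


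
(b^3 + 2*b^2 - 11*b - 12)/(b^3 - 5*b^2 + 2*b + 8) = (b^2 + b - 12)/(b^2 - 6*b + 8)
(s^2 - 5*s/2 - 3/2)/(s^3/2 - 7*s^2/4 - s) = 2*(s - 3)/(s*(s - 4))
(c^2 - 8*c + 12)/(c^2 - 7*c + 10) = (c - 6)/(c - 5)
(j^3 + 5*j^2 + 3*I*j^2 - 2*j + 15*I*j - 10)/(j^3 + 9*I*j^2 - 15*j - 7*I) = (j^2 + j*(5 + 2*I) + 10*I)/(j^2 + 8*I*j - 7)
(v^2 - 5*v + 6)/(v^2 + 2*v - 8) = (v - 3)/(v + 4)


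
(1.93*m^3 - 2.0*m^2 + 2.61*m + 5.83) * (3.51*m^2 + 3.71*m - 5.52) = 6.7743*m^5 + 0.1403*m^4 - 8.9125*m^3 + 41.1864*m^2 + 7.2221*m - 32.1816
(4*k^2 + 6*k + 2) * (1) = 4*k^2 + 6*k + 2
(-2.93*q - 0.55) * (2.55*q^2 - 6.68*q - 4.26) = -7.4715*q^3 + 18.1699*q^2 + 16.1558*q + 2.343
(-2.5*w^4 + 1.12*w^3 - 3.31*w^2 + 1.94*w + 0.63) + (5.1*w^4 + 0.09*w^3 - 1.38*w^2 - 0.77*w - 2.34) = 2.6*w^4 + 1.21*w^3 - 4.69*w^2 + 1.17*w - 1.71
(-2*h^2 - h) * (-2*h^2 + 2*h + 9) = 4*h^4 - 2*h^3 - 20*h^2 - 9*h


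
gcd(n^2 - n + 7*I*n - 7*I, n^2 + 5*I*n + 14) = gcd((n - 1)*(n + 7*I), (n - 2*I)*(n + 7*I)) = n + 7*I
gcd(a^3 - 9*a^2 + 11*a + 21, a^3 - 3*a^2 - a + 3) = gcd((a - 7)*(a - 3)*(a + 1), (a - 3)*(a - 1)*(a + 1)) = a^2 - 2*a - 3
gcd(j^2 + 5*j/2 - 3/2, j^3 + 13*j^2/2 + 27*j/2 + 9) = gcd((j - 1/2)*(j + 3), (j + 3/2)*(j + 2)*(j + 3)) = j + 3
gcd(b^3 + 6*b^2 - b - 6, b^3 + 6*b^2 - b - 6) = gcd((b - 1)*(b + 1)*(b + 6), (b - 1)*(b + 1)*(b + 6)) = b^3 + 6*b^2 - b - 6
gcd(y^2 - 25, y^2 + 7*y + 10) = y + 5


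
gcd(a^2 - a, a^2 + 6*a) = a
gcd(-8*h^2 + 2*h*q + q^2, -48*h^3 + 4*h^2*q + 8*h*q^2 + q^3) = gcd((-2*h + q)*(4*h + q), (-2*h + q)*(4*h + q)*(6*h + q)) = -8*h^2 + 2*h*q + q^2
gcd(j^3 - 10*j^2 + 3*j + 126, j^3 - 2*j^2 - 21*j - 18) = j^2 - 3*j - 18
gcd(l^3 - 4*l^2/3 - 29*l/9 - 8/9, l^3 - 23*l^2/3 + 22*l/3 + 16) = l^2 - 5*l/3 - 8/3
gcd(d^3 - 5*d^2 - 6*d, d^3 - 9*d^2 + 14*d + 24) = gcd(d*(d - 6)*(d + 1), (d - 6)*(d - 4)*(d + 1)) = d^2 - 5*d - 6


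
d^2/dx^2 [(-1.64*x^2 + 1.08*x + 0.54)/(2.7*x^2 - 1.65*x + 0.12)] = (1.134*x^3 + 26.80776*x^2 - 16.53372*x + 2.970828)/(19.683*x^6 - 36.0855*x^5 + 24.67665*x^4 - 7.699725*x^3 + 1.09674*x^2 - 0.07128*x + 0.001728)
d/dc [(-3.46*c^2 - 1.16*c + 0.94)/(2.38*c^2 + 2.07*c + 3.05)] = (-4.4014*c^2 - 25.5804*c - 5.4838)/(5.6644*c^4 + 9.8532*c^3 + 18.8029*c^2 + 12.627*c + 9.3025)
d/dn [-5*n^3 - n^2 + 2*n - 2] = -15*n^2 - 2*n + 2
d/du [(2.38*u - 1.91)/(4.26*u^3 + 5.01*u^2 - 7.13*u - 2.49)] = (-20.2776*u^3 + 12.486*u^2 + 19.1382*u - 19.5445)/(18.1476*u^6 + 42.6852*u^5 - 35.6475*u^4 - 92.6574*u^3 + 25.8871*u^2 + 35.5074*u + 6.2001)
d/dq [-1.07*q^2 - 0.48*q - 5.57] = -2.14*q - 0.48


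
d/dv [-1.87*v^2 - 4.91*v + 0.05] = -3.74*v - 4.91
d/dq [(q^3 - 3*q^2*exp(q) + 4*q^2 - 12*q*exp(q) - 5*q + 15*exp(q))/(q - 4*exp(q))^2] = ((q - 4*exp(q))*(-3*q^2*exp(q) + 3*q^2 - 18*q*exp(q) + 8*q + 3*exp(q) - 5) + 2*(4*exp(q) - 1)*(q^3 - 3*q^2*exp(q) + 4*q^2 - 12*q*exp(q) - 5*q + 15*exp(q)))/(q - 4*exp(q))^3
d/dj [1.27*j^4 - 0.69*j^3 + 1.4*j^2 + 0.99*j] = 5.08*j^3 - 2.07*j^2 + 2.8*j + 0.99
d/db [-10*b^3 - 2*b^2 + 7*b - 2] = -30*b^2 - 4*b + 7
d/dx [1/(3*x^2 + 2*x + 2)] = 2*(-3*x - 1)/(3*x^2 + 2*x + 2)^2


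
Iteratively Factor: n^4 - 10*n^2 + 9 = (n + 1)*(n^3 - n^2 - 9*n + 9) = (n - 1)*(n + 1)*(n^2 - 9) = (n - 3)*(n - 1)*(n + 1)*(n + 3)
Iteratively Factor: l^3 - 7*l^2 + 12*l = (l - 3)*(l^2 - 4*l) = (l - 4)*(l - 3)*(l)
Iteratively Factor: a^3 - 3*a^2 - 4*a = (a)*(a^2 - 3*a - 4) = a*(a - 4)*(a + 1)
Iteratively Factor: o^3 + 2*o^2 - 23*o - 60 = (o + 4)*(o^2 - 2*o - 15) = (o - 5)*(o + 4)*(o + 3)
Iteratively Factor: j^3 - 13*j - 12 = (j - 4)*(j^2 + 4*j + 3) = (j - 4)*(j + 3)*(j + 1)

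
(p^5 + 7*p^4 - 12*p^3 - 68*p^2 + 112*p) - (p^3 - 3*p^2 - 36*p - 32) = p^5 + 7*p^4 - 13*p^3 - 65*p^2 + 148*p + 32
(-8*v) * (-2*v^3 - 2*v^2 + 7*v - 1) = 16*v^4 + 16*v^3 - 56*v^2 + 8*v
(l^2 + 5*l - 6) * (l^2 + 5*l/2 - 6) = l^4 + 15*l^3/2 + l^2/2 - 45*l + 36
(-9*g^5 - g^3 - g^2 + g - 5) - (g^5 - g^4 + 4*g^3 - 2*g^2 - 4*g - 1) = -10*g^5 + g^4 - 5*g^3 + g^2 + 5*g - 4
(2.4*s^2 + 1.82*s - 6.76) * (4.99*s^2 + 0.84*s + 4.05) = 11.976*s^4 + 11.0978*s^3 - 22.4836*s^2 + 1.6926*s - 27.378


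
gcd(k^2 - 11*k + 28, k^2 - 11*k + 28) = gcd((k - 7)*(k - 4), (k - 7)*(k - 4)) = k^2 - 11*k + 28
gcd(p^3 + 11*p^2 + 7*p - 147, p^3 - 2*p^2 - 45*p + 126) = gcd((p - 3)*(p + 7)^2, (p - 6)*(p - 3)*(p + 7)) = p^2 + 4*p - 21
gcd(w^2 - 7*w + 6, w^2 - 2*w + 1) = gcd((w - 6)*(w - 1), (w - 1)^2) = w - 1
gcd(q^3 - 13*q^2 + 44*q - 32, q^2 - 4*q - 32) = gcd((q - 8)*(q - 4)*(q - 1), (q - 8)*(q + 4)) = q - 8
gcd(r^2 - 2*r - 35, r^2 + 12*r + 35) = r + 5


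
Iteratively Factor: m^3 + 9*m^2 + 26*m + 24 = (m + 2)*(m^2 + 7*m + 12) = (m + 2)*(m + 4)*(m + 3)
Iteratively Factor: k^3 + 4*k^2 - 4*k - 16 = (k + 2)*(k^2 + 2*k - 8) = (k - 2)*(k + 2)*(k + 4)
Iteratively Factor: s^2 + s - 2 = (s + 2)*(s - 1)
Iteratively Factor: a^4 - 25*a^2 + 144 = (a - 3)*(a^3 + 3*a^2 - 16*a - 48) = (a - 3)*(a + 4)*(a^2 - a - 12) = (a - 3)*(a + 3)*(a + 4)*(a - 4)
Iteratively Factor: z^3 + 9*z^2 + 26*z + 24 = (z + 4)*(z^2 + 5*z + 6) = (z + 3)*(z + 4)*(z + 2)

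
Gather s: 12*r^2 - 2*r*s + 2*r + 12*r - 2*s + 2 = 12*r^2 + 14*r + s*(-2*r - 2) + 2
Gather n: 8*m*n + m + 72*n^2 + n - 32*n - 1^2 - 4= m + 72*n^2 + n*(8*m - 31) - 5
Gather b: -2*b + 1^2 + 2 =3 - 2*b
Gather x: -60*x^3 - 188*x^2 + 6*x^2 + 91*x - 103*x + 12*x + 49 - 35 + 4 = -60*x^3 - 182*x^2 + 18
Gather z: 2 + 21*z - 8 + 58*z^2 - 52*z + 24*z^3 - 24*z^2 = 24*z^3 + 34*z^2 - 31*z - 6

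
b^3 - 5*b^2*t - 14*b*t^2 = b*(b - 7*t)*(b + 2*t)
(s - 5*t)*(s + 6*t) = s^2 + s*t - 30*t^2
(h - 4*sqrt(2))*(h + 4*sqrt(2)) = h^2 - 32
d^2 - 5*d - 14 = (d - 7)*(d + 2)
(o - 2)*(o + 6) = o^2 + 4*o - 12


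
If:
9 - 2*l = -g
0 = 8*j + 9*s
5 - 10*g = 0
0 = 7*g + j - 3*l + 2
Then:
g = 1/2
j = 35/4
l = 19/4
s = -70/9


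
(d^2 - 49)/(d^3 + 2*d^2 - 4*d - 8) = (d^2 - 49)/(d^3 + 2*d^2 - 4*d - 8)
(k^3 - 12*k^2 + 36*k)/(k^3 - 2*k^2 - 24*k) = (k - 6)/(k + 4)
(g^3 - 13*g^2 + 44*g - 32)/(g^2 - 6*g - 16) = (g^2 - 5*g + 4)/(g + 2)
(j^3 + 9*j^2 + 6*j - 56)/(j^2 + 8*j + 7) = (j^2 + 2*j - 8)/(j + 1)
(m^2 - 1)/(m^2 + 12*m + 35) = (m^2 - 1)/(m^2 + 12*m + 35)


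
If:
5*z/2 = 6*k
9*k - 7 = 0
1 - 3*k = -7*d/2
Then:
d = 8/21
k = 7/9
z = 28/15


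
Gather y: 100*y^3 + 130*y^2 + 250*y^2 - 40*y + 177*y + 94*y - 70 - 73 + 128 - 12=100*y^3 + 380*y^2 + 231*y - 27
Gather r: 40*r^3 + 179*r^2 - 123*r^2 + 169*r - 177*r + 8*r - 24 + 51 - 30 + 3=40*r^3 + 56*r^2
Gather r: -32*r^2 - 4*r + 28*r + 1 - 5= -32*r^2 + 24*r - 4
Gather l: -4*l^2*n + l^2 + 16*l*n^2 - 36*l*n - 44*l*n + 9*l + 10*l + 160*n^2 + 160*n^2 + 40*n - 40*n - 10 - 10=l^2*(1 - 4*n) + l*(16*n^2 - 80*n + 19) + 320*n^2 - 20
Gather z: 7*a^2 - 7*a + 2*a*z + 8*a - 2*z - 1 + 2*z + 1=7*a^2 + 2*a*z + a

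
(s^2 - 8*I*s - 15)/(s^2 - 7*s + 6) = (s^2 - 8*I*s - 15)/(s^2 - 7*s + 6)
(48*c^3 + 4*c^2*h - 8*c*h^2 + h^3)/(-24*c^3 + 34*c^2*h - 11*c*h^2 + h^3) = (-2*c - h)/(c - h)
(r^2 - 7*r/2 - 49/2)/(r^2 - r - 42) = (r + 7/2)/(r + 6)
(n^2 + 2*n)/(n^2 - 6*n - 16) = n/(n - 8)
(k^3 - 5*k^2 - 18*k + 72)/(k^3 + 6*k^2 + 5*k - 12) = (k^2 - 9*k + 18)/(k^2 + 2*k - 3)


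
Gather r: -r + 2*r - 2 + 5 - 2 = r + 1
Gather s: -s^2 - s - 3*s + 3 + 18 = -s^2 - 4*s + 21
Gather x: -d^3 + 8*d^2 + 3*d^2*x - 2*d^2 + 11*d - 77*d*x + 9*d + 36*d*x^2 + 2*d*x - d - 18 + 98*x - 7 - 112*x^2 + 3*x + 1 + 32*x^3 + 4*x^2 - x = -d^3 + 6*d^2 + 19*d + 32*x^3 + x^2*(36*d - 108) + x*(3*d^2 - 75*d + 100) - 24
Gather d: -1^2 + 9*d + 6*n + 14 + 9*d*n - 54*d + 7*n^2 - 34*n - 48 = d*(9*n - 45) + 7*n^2 - 28*n - 35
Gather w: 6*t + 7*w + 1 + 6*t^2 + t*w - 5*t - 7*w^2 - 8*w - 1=6*t^2 + t - 7*w^2 + w*(t - 1)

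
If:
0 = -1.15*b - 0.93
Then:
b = -0.81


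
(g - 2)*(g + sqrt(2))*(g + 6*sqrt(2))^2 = g^4 - 2*g^3 + 13*sqrt(2)*g^3 - 26*sqrt(2)*g^2 + 96*g^2 - 192*g + 72*sqrt(2)*g - 144*sqrt(2)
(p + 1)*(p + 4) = p^2 + 5*p + 4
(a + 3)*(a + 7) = a^2 + 10*a + 21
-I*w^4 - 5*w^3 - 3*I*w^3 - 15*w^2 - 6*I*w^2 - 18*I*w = w*(w + 3)*(w - 6*I)*(-I*w + 1)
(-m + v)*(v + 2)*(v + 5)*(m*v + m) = -m^2*v^3 - 8*m^2*v^2 - 17*m^2*v - 10*m^2 + m*v^4 + 8*m*v^3 + 17*m*v^2 + 10*m*v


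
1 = 1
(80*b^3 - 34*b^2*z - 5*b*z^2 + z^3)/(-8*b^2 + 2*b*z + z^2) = (-40*b^2 - 3*b*z + z^2)/(4*b + z)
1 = 1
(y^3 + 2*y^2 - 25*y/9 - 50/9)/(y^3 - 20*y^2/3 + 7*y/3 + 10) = (3*y^2 + 11*y + 10)/(3*(y^2 - 5*y - 6))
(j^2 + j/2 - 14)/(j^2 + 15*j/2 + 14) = (2*j - 7)/(2*j + 7)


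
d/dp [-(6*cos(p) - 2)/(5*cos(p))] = 2*sin(p)/(5*cos(p)^2)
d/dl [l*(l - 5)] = 2*l - 5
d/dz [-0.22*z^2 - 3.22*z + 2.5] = -0.44*z - 3.22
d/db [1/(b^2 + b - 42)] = (-2*b - 1)/(b^2 + b - 42)^2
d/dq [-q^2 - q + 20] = -2*q - 1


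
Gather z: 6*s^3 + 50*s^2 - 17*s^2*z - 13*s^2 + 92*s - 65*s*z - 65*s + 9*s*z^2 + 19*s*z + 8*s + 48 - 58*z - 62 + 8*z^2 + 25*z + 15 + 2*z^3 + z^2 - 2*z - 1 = 6*s^3 + 37*s^2 + 35*s + 2*z^3 + z^2*(9*s + 9) + z*(-17*s^2 - 46*s - 35)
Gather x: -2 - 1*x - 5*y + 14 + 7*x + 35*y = 6*x + 30*y + 12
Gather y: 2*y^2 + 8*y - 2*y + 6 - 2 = 2*y^2 + 6*y + 4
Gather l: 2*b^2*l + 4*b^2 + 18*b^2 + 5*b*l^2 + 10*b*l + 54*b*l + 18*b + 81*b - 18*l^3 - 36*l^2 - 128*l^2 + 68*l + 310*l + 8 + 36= 22*b^2 + 99*b - 18*l^3 + l^2*(5*b - 164) + l*(2*b^2 + 64*b + 378) + 44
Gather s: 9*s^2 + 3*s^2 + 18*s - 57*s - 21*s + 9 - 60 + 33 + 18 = 12*s^2 - 60*s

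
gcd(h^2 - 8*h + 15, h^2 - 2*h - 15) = h - 5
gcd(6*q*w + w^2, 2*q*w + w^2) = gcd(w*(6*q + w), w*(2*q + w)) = w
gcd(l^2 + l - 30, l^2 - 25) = l - 5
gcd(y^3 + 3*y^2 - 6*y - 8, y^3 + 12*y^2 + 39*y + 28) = y^2 + 5*y + 4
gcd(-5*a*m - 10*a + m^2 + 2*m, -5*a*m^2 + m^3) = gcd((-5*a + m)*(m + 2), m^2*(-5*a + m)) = 5*a - m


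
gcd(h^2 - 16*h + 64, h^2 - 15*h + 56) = h - 8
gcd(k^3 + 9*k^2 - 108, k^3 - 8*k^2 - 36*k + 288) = k + 6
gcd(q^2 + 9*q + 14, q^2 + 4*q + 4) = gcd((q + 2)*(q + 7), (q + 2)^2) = q + 2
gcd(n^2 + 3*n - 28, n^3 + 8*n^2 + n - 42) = n + 7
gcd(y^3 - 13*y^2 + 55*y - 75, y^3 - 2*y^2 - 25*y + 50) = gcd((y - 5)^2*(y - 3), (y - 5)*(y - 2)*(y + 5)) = y - 5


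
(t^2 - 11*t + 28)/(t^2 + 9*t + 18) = (t^2 - 11*t + 28)/(t^2 + 9*t + 18)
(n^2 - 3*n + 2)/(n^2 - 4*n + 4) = (n - 1)/(n - 2)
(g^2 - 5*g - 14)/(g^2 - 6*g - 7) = (g + 2)/(g + 1)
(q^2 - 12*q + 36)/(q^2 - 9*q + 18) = (q - 6)/(q - 3)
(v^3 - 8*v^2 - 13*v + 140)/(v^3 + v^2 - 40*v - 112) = (v - 5)/(v + 4)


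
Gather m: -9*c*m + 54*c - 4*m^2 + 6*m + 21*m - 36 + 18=54*c - 4*m^2 + m*(27 - 9*c) - 18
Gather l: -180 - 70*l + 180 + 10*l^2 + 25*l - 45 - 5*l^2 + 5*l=5*l^2 - 40*l - 45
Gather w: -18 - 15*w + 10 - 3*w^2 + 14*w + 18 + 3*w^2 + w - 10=0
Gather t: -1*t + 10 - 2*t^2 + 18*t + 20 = -2*t^2 + 17*t + 30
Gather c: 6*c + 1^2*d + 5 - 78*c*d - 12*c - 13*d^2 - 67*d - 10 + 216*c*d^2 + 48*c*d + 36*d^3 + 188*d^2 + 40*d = c*(216*d^2 - 30*d - 6) + 36*d^3 + 175*d^2 - 26*d - 5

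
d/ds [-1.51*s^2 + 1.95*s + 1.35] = 1.95 - 3.02*s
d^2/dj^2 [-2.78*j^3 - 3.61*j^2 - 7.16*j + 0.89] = -16.68*j - 7.22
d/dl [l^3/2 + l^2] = l*(3*l + 4)/2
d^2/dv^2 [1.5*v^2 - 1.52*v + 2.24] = 3.00000000000000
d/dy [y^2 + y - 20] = 2*y + 1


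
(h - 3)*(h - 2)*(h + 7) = h^3 + 2*h^2 - 29*h + 42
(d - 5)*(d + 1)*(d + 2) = d^3 - 2*d^2 - 13*d - 10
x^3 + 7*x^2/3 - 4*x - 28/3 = (x - 2)*(x + 2)*(x + 7/3)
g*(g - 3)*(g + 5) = g^3 + 2*g^2 - 15*g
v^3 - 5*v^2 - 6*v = v*(v - 6)*(v + 1)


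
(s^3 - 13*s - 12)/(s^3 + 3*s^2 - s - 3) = (s - 4)/(s - 1)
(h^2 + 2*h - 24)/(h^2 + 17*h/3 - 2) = 3*(h - 4)/(3*h - 1)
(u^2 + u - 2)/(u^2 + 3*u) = (u^2 + u - 2)/(u*(u + 3))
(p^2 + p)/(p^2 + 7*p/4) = 4*(p + 1)/(4*p + 7)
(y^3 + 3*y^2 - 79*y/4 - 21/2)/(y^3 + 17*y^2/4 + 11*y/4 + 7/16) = 4*(2*y^2 + 5*y - 42)/(8*y^2 + 30*y + 7)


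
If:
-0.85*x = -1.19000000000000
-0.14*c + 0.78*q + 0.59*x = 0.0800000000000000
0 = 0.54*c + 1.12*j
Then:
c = 5.57142857142857*q + 5.32857142857143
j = -2.68622448979592*q - 2.56913265306122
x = 1.40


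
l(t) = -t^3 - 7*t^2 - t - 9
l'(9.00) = -370.00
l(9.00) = -1314.00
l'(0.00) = -1.00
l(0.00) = -9.00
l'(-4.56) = 0.46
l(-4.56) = -55.18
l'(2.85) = -65.27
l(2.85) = -91.86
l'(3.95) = -103.11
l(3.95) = -183.80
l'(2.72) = -61.28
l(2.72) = -83.63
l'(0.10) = -2.43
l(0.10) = -9.17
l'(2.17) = -45.51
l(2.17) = -54.35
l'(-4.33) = 3.37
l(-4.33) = -54.73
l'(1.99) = -40.74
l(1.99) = -46.59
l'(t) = -3*t^2 - 14*t - 1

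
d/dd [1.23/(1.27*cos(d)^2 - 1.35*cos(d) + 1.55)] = (3.1242*cos(d) - 1.6605)*sin(d)/(1.27*cos(d)^2 - 1.35*cos(d) + 1.55)^2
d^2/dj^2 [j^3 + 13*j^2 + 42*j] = 6*j + 26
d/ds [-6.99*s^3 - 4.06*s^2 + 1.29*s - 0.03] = -20.97*s^2 - 8.12*s + 1.29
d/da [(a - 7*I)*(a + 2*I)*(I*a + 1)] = 3*I*a^2 + 12*a + 9*I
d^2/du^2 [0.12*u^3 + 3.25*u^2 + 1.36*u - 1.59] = 0.72*u + 6.5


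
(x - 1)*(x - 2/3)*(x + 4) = x^3 + 7*x^2/3 - 6*x + 8/3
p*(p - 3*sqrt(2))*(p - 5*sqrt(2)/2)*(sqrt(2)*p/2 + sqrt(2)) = sqrt(2)*p^4/2 - 11*p^3/2 + sqrt(2)*p^3 - 11*p^2 + 15*sqrt(2)*p^2/2 + 15*sqrt(2)*p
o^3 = o^3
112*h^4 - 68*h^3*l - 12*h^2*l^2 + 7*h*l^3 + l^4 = (-2*h + l)^2*(4*h + l)*(7*h + l)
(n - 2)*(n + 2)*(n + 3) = n^3 + 3*n^2 - 4*n - 12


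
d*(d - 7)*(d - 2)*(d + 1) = d^4 - 8*d^3 + 5*d^2 + 14*d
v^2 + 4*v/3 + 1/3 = (v + 1/3)*(v + 1)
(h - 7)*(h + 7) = h^2 - 49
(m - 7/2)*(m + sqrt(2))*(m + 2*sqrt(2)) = m^3 - 7*m^2/2 + 3*sqrt(2)*m^2 - 21*sqrt(2)*m/2 + 4*m - 14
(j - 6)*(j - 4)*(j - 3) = j^3 - 13*j^2 + 54*j - 72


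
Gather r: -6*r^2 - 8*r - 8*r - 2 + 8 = -6*r^2 - 16*r + 6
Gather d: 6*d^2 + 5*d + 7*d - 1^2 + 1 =6*d^2 + 12*d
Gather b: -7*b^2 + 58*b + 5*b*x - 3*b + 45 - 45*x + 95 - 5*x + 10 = -7*b^2 + b*(5*x + 55) - 50*x + 150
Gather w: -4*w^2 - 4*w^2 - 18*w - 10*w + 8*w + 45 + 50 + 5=-8*w^2 - 20*w + 100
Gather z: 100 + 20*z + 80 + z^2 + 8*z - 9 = z^2 + 28*z + 171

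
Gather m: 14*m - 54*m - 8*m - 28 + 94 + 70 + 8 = 144 - 48*m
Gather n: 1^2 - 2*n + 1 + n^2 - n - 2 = n^2 - 3*n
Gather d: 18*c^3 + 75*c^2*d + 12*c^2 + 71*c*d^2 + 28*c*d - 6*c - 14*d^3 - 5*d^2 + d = 18*c^3 + 12*c^2 - 6*c - 14*d^3 + d^2*(71*c - 5) + d*(75*c^2 + 28*c + 1)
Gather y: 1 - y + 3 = 4 - y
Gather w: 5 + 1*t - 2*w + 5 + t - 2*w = 2*t - 4*w + 10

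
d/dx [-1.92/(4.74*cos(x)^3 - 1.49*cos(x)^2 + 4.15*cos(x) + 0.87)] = (-27.3024*cos(x)^2 + 5.7216*cos(x) - 7.968)*sin(x)/(4.74*cos(x)^3 - 1.49*cos(x)^2 + 4.15*cos(x) + 0.87)^2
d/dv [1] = 0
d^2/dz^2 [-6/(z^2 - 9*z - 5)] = 12*(-z^2 + 9*z + (2*z - 9)^2 + 5)/(-z^2 + 9*z + 5)^3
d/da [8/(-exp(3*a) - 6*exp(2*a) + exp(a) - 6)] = (24*exp(2*a) + 96*exp(a) - 8)*exp(a)/(exp(3*a) + 6*exp(2*a) - exp(a) + 6)^2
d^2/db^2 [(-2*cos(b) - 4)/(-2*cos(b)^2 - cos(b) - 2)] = 4*(-15*(1 - cos(b)^2)^2 - 2*cos(b)^5 + 10*cos(b)^3 + 10*cos(b)^2 + 7)/(2*cos(b)^2 + cos(b) + 2)^3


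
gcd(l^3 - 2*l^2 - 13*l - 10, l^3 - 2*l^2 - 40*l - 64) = l + 2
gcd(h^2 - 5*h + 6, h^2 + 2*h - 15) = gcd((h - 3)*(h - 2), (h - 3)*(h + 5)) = h - 3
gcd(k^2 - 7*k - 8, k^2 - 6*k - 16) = k - 8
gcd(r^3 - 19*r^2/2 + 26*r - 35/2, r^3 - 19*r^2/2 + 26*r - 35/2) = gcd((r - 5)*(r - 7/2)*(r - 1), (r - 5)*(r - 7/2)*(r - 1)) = r^3 - 19*r^2/2 + 26*r - 35/2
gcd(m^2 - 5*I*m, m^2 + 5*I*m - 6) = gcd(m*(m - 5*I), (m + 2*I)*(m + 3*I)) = 1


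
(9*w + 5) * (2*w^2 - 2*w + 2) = 18*w^3 - 8*w^2 + 8*w + 10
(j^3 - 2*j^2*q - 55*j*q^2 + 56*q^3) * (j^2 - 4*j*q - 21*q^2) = j^5 - 6*j^4*q - 68*j^3*q^2 + 318*j^2*q^3 + 931*j*q^4 - 1176*q^5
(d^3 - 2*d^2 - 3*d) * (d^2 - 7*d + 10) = d^5 - 9*d^4 + 21*d^3 + d^2 - 30*d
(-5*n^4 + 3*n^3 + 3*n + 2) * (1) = -5*n^4 + 3*n^3 + 3*n + 2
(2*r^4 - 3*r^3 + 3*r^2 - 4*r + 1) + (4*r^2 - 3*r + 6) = 2*r^4 - 3*r^3 + 7*r^2 - 7*r + 7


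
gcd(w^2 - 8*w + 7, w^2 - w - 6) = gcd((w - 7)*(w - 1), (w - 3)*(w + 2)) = 1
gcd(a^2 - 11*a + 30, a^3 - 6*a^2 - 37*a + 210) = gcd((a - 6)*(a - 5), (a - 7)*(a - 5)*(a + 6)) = a - 5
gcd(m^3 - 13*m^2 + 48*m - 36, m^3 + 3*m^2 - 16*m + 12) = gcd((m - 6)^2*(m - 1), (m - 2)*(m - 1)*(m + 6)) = m - 1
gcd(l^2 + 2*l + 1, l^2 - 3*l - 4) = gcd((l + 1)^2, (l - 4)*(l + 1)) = l + 1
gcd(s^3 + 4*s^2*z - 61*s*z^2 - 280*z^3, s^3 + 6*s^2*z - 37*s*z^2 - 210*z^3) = s^2 + 12*s*z + 35*z^2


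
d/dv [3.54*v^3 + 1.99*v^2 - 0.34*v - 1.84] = 10.62*v^2 + 3.98*v - 0.34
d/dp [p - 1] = 1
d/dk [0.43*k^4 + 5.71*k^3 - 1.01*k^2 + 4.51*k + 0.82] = 1.72*k^3 + 17.13*k^2 - 2.02*k + 4.51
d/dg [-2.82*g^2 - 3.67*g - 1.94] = -5.64*g - 3.67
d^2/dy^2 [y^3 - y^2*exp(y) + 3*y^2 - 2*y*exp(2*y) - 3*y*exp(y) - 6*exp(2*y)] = -y^2*exp(y) - 8*y*exp(2*y) - 7*y*exp(y) + 6*y - 32*exp(2*y) - 8*exp(y) + 6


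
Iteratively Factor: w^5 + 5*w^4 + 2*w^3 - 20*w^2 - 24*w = (w + 3)*(w^4 + 2*w^3 - 4*w^2 - 8*w) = (w + 2)*(w + 3)*(w^3 - 4*w) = (w + 2)^2*(w + 3)*(w^2 - 2*w) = (w - 2)*(w + 2)^2*(w + 3)*(w)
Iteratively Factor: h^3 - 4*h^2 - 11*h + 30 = (h - 2)*(h^2 - 2*h - 15) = (h - 2)*(h + 3)*(h - 5)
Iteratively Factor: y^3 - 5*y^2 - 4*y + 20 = (y - 2)*(y^2 - 3*y - 10) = (y - 5)*(y - 2)*(y + 2)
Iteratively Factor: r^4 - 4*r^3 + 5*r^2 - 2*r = (r - 1)*(r^3 - 3*r^2 + 2*r) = (r - 1)^2*(r^2 - 2*r) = r*(r - 1)^2*(r - 2)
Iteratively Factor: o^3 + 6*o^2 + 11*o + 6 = (o + 3)*(o^2 + 3*o + 2) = (o + 2)*(o + 3)*(o + 1)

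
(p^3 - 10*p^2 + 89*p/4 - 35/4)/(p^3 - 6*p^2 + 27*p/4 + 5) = (2*p^2 - 15*p + 7)/(2*p^2 - 7*p - 4)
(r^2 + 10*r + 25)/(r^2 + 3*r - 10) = (r + 5)/(r - 2)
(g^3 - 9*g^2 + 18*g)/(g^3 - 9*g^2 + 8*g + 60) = g*(g - 3)/(g^2 - 3*g - 10)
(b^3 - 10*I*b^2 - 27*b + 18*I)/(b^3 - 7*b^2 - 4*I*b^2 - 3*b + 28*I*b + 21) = (b - 6*I)/(b - 7)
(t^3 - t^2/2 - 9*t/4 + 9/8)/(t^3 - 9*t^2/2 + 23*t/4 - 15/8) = (2*t + 3)/(2*t - 5)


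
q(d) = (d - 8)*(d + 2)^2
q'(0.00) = -28.00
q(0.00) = -32.00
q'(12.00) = 308.00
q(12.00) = 784.00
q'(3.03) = -24.70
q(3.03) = -125.75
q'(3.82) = -14.78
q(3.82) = -141.59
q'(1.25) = -33.31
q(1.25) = -71.30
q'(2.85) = -26.43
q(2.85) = -121.14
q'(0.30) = -30.13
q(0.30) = -40.73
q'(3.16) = -23.32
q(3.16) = -128.87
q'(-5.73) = 116.34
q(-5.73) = -191.02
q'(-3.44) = 35.02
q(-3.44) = -23.72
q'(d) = (d - 8)*(2*d + 4) + (d + 2)^2 = (d + 2)*(3*d - 14)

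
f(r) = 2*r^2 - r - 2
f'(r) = 4*r - 1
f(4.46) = 33.32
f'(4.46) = 16.84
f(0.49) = -2.01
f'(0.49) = 0.96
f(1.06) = -0.81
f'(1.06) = 3.24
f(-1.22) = 2.20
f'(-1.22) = -5.88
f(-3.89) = 32.15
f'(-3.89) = -16.56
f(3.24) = 15.76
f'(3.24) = 11.96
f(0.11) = -2.09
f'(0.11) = -0.56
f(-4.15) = 36.60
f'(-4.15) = -17.60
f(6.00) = 64.00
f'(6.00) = 23.00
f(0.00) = -2.00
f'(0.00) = -1.00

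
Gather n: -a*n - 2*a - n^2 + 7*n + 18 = -2*a - n^2 + n*(7 - a) + 18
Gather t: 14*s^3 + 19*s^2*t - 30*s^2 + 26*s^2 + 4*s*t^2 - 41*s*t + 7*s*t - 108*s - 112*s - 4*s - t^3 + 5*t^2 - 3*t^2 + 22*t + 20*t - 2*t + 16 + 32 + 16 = 14*s^3 - 4*s^2 - 224*s - t^3 + t^2*(4*s + 2) + t*(19*s^2 - 34*s + 40) + 64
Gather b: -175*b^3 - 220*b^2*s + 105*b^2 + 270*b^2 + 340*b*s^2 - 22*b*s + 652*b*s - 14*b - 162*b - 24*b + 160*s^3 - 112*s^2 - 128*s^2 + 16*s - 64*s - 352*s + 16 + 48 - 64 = -175*b^3 + b^2*(375 - 220*s) + b*(340*s^2 + 630*s - 200) + 160*s^3 - 240*s^2 - 400*s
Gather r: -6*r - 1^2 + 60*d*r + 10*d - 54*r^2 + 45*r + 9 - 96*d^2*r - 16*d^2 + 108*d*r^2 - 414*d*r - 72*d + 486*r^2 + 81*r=-16*d^2 - 62*d + r^2*(108*d + 432) + r*(-96*d^2 - 354*d + 120) + 8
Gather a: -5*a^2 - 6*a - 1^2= -5*a^2 - 6*a - 1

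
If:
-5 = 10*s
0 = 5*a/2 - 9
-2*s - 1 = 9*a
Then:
No Solution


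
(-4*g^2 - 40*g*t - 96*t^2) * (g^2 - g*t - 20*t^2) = -4*g^4 - 36*g^3*t + 24*g^2*t^2 + 896*g*t^3 + 1920*t^4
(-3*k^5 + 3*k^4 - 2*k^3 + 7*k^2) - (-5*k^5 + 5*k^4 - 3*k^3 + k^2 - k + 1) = 2*k^5 - 2*k^4 + k^3 + 6*k^2 + k - 1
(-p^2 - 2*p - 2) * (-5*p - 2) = 5*p^3 + 12*p^2 + 14*p + 4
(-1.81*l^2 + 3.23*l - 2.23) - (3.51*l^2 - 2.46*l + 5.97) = -5.32*l^2 + 5.69*l - 8.2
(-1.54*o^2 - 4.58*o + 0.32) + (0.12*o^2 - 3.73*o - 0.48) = -1.42*o^2 - 8.31*o - 0.16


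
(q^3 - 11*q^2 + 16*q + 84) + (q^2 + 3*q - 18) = q^3 - 10*q^2 + 19*q + 66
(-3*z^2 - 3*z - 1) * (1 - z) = 3*z^3 - 2*z - 1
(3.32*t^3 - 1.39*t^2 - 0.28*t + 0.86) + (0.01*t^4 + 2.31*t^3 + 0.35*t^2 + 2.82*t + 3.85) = 0.01*t^4 + 5.63*t^3 - 1.04*t^2 + 2.54*t + 4.71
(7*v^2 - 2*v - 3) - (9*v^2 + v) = -2*v^2 - 3*v - 3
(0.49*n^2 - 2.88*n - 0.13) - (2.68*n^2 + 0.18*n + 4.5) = -2.19*n^2 - 3.06*n - 4.63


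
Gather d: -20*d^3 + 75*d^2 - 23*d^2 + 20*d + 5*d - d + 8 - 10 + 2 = -20*d^3 + 52*d^2 + 24*d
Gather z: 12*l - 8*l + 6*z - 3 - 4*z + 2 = 4*l + 2*z - 1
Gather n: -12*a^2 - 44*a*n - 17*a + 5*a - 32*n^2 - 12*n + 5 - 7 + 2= -12*a^2 - 12*a - 32*n^2 + n*(-44*a - 12)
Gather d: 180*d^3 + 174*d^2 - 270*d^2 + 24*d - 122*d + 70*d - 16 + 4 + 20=180*d^3 - 96*d^2 - 28*d + 8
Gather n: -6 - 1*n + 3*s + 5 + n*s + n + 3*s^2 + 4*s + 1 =n*s + 3*s^2 + 7*s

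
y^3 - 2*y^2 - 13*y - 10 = (y - 5)*(y + 1)*(y + 2)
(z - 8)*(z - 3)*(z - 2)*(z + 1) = z^4 - 12*z^3 + 33*z^2 - 2*z - 48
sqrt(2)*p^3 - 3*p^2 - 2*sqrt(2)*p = p*(p - 2*sqrt(2))*(sqrt(2)*p + 1)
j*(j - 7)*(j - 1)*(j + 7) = j^4 - j^3 - 49*j^2 + 49*j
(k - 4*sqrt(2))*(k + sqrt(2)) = k^2 - 3*sqrt(2)*k - 8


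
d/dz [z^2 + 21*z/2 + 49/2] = 2*z + 21/2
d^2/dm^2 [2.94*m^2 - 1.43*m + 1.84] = 5.88000000000000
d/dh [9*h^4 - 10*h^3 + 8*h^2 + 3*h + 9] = 36*h^3 - 30*h^2 + 16*h + 3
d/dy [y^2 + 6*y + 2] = 2*y + 6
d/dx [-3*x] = -3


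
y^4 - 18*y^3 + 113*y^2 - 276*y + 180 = (y - 6)^2*(y - 5)*(y - 1)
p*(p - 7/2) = p^2 - 7*p/2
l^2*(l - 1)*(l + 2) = l^4 + l^3 - 2*l^2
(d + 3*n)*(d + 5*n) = d^2 + 8*d*n + 15*n^2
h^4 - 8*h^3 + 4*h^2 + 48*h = h*(h - 6)*(h - 4)*(h + 2)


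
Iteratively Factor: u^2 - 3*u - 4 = (u + 1)*(u - 4)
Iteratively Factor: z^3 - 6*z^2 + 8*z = (z - 4)*(z^2 - 2*z) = z*(z - 4)*(z - 2)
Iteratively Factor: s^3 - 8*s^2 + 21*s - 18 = (s - 2)*(s^2 - 6*s + 9) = (s - 3)*(s - 2)*(s - 3)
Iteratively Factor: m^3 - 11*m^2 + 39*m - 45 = (m - 5)*(m^2 - 6*m + 9) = (m - 5)*(m - 3)*(m - 3)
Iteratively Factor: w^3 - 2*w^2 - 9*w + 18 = (w - 3)*(w^2 + w - 6) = (w - 3)*(w + 3)*(w - 2)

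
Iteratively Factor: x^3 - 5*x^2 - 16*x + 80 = (x - 5)*(x^2 - 16) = (x - 5)*(x + 4)*(x - 4)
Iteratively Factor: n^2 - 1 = (n + 1)*(n - 1)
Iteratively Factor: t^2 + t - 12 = (t - 3)*(t + 4)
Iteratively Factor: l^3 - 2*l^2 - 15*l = (l - 5)*(l^2 + 3*l) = l*(l - 5)*(l + 3)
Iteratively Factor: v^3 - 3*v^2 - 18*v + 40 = (v + 4)*(v^2 - 7*v + 10) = (v - 2)*(v + 4)*(v - 5)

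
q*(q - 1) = q^2 - q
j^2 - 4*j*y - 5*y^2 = (j - 5*y)*(j + y)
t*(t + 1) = t^2 + t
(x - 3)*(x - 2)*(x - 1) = x^3 - 6*x^2 + 11*x - 6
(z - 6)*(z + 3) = z^2 - 3*z - 18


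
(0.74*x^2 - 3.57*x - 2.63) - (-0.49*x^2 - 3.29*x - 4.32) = 1.23*x^2 - 0.28*x + 1.69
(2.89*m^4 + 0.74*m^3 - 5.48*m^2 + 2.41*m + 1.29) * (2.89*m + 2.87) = 8.3521*m^5 + 10.4329*m^4 - 13.7134*m^3 - 8.7627*m^2 + 10.6448*m + 3.7023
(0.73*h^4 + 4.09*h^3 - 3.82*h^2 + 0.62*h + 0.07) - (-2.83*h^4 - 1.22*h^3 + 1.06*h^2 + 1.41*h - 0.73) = 3.56*h^4 + 5.31*h^3 - 4.88*h^2 - 0.79*h + 0.8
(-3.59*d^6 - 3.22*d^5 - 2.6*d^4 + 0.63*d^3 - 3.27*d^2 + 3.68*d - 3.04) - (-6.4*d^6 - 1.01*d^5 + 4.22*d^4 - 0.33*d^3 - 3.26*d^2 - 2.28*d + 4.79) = 2.81*d^6 - 2.21*d^5 - 6.82*d^4 + 0.96*d^3 - 0.0100000000000002*d^2 + 5.96*d - 7.83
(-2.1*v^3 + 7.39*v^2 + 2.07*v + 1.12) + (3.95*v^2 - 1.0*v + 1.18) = -2.1*v^3 + 11.34*v^2 + 1.07*v + 2.3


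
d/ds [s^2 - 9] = 2*s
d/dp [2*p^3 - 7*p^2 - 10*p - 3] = 6*p^2 - 14*p - 10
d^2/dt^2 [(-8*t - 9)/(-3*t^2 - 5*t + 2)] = 2*((6*t + 5)^2*(8*t + 9) - (72*t + 67)*(3*t^2 + 5*t - 2))/(3*t^2 + 5*t - 2)^3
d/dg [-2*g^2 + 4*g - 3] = 4 - 4*g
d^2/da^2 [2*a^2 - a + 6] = 4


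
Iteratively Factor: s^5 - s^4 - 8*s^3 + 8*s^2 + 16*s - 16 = (s - 2)*(s^4 + s^3 - 6*s^2 - 4*s + 8) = (s - 2)*(s + 2)*(s^3 - s^2 - 4*s + 4) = (s - 2)*(s + 2)^2*(s^2 - 3*s + 2) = (s - 2)^2*(s + 2)^2*(s - 1)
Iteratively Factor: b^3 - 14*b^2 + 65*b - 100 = (b - 4)*(b^2 - 10*b + 25) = (b - 5)*(b - 4)*(b - 5)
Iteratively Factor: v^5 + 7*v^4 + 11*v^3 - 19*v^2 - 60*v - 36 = (v + 3)*(v^4 + 4*v^3 - v^2 - 16*v - 12) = (v + 1)*(v + 3)*(v^3 + 3*v^2 - 4*v - 12) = (v + 1)*(v + 3)^2*(v^2 - 4) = (v + 1)*(v + 2)*(v + 3)^2*(v - 2)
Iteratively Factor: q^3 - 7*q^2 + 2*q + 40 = (q - 5)*(q^2 - 2*q - 8) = (q - 5)*(q - 4)*(q + 2)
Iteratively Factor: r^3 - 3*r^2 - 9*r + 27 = (r - 3)*(r^2 - 9) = (r - 3)^2*(r + 3)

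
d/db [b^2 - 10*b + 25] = 2*b - 10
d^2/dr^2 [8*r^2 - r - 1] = 16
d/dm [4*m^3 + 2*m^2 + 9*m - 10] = 12*m^2 + 4*m + 9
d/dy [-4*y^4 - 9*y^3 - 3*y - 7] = -16*y^3 - 27*y^2 - 3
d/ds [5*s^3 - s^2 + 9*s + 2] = 15*s^2 - 2*s + 9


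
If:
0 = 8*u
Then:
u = 0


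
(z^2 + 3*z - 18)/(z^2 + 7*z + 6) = (z - 3)/(z + 1)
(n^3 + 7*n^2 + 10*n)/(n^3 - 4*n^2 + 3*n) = (n^2 + 7*n + 10)/(n^2 - 4*n + 3)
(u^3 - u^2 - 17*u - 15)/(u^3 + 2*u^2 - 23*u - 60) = (u + 1)/(u + 4)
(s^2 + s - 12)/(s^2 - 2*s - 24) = (s - 3)/(s - 6)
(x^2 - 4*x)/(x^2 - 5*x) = (x - 4)/(x - 5)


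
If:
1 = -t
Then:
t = -1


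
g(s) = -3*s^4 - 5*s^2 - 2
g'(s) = -12*s^3 - 10*s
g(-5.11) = -2178.09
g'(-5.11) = 1652.29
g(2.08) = -79.79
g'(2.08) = -128.79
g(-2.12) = -85.07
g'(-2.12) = 135.54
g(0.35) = -2.66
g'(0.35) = -4.01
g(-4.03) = -874.50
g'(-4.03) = 825.71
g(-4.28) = -1100.28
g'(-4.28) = 983.63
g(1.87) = -56.17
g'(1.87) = -97.17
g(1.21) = -15.75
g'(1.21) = -33.36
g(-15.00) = -153002.00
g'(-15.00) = 40650.00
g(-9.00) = -20090.00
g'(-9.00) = 8838.00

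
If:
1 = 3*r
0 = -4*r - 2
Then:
No Solution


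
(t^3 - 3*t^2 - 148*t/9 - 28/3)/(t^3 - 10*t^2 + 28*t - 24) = (t^2 + 3*t + 14/9)/(t^2 - 4*t + 4)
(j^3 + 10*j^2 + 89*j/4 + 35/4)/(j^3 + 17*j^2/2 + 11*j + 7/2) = (j + 5/2)/(j + 1)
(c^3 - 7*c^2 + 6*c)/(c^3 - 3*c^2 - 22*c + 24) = c/(c + 4)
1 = 1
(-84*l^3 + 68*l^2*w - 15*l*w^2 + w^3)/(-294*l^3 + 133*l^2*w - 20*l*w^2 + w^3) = (-2*l + w)/(-7*l + w)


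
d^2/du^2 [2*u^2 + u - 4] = 4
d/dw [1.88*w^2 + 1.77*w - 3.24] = 3.76*w + 1.77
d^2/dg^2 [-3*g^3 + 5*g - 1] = -18*g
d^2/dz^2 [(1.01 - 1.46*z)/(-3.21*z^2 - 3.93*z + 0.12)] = ((1.46*z - 1.01)*(6.42*z + 3.93)*(12.84*z + 7.86) - (28.1196*z + 4.9914)*(3.21*z^2 + 3.93*z - 0.12))/(3.21*z^2 + 3.93*z - 0.12)^3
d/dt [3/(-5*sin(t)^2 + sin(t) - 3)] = 3*(10*sin(t) - 1)*cos(t)/(5*sin(t)^2 - sin(t) + 3)^2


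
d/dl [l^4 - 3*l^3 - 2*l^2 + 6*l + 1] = 4*l^3 - 9*l^2 - 4*l + 6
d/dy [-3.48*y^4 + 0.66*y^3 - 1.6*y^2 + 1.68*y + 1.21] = -13.92*y^3 + 1.98*y^2 - 3.2*y + 1.68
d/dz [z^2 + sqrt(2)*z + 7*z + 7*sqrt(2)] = 2*z + sqrt(2) + 7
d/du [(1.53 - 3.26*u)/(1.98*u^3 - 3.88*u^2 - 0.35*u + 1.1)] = (12.9096*u^3 - 21.737*u^2 + 11.8728*u - 3.0505)/(3.9204*u^6 - 15.3648*u^5 + 13.6684*u^4 + 7.072*u^3 - 8.4135*u^2 - 0.77*u + 1.21)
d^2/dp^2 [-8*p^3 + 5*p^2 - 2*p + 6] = 10 - 48*p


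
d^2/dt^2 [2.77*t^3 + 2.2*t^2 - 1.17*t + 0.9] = 16.62*t + 4.4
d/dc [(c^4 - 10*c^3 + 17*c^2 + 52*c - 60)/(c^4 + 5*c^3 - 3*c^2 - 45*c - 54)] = (15*c^3 - 145*c^2 + 429*c - 459)/(c^5 + 3*c^4 - 18*c^3 - 54*c^2 + 81*c + 243)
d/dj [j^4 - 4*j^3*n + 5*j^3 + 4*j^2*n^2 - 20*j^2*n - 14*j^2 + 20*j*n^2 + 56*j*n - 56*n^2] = 4*j^3 - 12*j^2*n + 15*j^2 + 8*j*n^2 - 40*j*n - 28*j + 20*n^2 + 56*n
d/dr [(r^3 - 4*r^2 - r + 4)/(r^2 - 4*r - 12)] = (r^4 - 8*r^3 - 19*r^2 + 88*r + 28)/(r^4 - 8*r^3 - 8*r^2 + 96*r + 144)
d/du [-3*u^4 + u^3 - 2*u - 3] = -12*u^3 + 3*u^2 - 2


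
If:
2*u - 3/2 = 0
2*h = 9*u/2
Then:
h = 27/16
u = 3/4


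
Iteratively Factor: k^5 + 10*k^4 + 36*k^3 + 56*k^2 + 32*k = (k + 2)*(k^4 + 8*k^3 + 20*k^2 + 16*k) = (k + 2)^2*(k^3 + 6*k^2 + 8*k) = (k + 2)^3*(k^2 + 4*k) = (k + 2)^3*(k + 4)*(k)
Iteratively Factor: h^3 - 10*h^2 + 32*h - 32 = (h - 2)*(h^2 - 8*h + 16) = (h - 4)*(h - 2)*(h - 4)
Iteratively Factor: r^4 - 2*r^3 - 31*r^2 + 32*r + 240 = (r + 4)*(r^3 - 6*r^2 - 7*r + 60) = (r + 3)*(r + 4)*(r^2 - 9*r + 20) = (r - 5)*(r + 3)*(r + 4)*(r - 4)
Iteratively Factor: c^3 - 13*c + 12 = (c - 1)*(c^2 + c - 12) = (c - 1)*(c + 4)*(c - 3)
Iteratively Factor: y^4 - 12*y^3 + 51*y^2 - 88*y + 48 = (y - 3)*(y^3 - 9*y^2 + 24*y - 16) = (y - 4)*(y - 3)*(y^2 - 5*y + 4) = (y - 4)^2*(y - 3)*(y - 1)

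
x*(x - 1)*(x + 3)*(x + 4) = x^4 + 6*x^3 + 5*x^2 - 12*x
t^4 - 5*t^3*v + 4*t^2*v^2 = t^2*(t - 4*v)*(t - v)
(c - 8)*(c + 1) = c^2 - 7*c - 8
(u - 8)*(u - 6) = u^2 - 14*u + 48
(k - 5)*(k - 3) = k^2 - 8*k + 15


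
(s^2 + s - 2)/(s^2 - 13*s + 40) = (s^2 + s - 2)/(s^2 - 13*s + 40)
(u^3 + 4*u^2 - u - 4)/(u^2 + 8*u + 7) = (u^2 + 3*u - 4)/(u + 7)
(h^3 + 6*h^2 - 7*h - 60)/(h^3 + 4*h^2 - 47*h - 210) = (h^2 + h - 12)/(h^2 - h - 42)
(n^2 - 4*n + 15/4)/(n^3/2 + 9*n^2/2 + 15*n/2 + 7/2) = (4*n^2 - 16*n + 15)/(2*(n^3 + 9*n^2 + 15*n + 7))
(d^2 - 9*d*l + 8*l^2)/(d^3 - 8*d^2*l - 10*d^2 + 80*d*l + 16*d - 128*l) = (d - l)/(d^2 - 10*d + 16)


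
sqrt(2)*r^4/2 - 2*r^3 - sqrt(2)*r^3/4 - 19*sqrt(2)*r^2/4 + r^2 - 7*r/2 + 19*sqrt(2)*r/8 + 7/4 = (r - 1/2)*(r - 7*sqrt(2)/2)*(r + sqrt(2)/2)*(sqrt(2)*r/2 + 1)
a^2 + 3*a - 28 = (a - 4)*(a + 7)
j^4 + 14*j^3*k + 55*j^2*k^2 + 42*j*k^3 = j*(j + k)*(j + 6*k)*(j + 7*k)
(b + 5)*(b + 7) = b^2 + 12*b + 35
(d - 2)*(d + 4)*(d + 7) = d^3 + 9*d^2 + 6*d - 56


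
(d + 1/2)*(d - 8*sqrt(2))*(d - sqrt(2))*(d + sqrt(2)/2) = d^4 - 17*sqrt(2)*d^3/2 + d^3/2 - 17*sqrt(2)*d^2/4 + 7*d^2 + 7*d/2 + 8*sqrt(2)*d + 4*sqrt(2)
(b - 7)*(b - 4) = b^2 - 11*b + 28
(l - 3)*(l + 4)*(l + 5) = l^3 + 6*l^2 - 7*l - 60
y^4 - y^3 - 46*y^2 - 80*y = y*(y - 8)*(y + 2)*(y + 5)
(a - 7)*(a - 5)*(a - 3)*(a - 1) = a^4 - 16*a^3 + 86*a^2 - 176*a + 105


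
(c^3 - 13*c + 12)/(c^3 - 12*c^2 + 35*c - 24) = (c + 4)/(c - 8)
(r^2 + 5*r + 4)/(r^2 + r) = (r + 4)/r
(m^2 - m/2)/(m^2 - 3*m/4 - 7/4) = 2*m*(1 - 2*m)/(-4*m^2 + 3*m + 7)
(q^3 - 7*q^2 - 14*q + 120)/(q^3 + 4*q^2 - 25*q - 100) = (q - 6)/(q + 5)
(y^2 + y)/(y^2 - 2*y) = (y + 1)/(y - 2)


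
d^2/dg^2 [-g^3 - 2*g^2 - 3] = -6*g - 4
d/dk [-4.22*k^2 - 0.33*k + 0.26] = -8.44*k - 0.33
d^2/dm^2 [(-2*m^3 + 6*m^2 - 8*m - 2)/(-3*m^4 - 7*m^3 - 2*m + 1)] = 4*(9*m^9 - 81*m^8 + 27*m^7 + 573*m^6 + 1005*m^5 + 282*m^4 - 67*m^3 + 222*m^2 + 24*m + 9)/(27*m^12 + 189*m^11 + 441*m^10 + 397*m^9 + 225*m^8 + 168*m^7 - 111*m^6 + 48*m^5 - 75*m^4 + 29*m^3 - 12*m^2 + 6*m - 1)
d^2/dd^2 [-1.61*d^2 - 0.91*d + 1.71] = -3.22000000000000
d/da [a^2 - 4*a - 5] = 2*a - 4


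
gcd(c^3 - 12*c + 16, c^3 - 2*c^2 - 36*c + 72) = c - 2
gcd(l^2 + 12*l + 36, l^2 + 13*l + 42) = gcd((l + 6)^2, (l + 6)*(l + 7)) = l + 6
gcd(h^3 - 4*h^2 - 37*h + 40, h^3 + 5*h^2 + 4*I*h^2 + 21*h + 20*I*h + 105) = h + 5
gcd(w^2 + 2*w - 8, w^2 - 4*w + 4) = w - 2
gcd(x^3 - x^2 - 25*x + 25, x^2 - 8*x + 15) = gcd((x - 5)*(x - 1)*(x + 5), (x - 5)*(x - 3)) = x - 5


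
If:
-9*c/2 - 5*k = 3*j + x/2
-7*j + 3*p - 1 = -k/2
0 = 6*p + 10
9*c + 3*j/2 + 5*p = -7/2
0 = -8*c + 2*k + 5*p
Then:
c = 953/1584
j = -307/792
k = 2603/396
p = -5/3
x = -109013/1584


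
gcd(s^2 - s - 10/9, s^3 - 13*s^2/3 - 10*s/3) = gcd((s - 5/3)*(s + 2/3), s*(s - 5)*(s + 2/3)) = s + 2/3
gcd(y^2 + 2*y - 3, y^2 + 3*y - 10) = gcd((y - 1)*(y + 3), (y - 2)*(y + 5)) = 1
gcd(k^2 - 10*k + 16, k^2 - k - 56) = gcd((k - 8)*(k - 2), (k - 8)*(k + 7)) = k - 8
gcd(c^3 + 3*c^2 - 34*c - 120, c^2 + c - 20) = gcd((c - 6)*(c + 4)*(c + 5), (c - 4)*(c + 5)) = c + 5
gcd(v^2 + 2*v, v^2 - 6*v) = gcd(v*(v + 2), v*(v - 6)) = v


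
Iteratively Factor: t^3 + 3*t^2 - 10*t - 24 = (t - 3)*(t^2 + 6*t + 8) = (t - 3)*(t + 2)*(t + 4)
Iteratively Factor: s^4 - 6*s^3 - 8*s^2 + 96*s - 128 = (s - 4)*(s^3 - 2*s^2 - 16*s + 32) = (s - 4)*(s - 2)*(s^2 - 16) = (s - 4)^2*(s - 2)*(s + 4)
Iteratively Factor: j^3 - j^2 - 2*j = (j)*(j^2 - j - 2) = j*(j - 2)*(j + 1)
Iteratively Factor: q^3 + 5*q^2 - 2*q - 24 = (q + 4)*(q^2 + q - 6) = (q - 2)*(q + 4)*(q + 3)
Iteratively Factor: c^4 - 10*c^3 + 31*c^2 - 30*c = (c - 3)*(c^3 - 7*c^2 + 10*c) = c*(c - 3)*(c^2 - 7*c + 10) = c*(c - 3)*(c - 2)*(c - 5)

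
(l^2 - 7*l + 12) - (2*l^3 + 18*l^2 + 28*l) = -2*l^3 - 17*l^2 - 35*l + 12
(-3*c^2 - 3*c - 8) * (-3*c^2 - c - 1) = 9*c^4 + 12*c^3 + 30*c^2 + 11*c + 8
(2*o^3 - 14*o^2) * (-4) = -8*o^3 + 56*o^2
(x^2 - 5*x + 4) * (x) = x^3 - 5*x^2 + 4*x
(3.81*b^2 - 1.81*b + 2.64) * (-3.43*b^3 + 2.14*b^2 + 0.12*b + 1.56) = -13.0683*b^5 + 14.3617*b^4 - 12.4714*b^3 + 11.376*b^2 - 2.5068*b + 4.1184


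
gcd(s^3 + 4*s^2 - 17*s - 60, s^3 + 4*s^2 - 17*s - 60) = s^3 + 4*s^2 - 17*s - 60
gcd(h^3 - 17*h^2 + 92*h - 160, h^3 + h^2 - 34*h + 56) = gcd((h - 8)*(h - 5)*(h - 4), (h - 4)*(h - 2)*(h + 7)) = h - 4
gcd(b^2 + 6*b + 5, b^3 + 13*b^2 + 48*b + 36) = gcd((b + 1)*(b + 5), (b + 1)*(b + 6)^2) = b + 1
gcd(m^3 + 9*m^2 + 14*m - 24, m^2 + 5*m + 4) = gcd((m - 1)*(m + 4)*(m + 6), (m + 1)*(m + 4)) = m + 4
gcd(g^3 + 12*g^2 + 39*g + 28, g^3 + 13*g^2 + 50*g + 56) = g^2 + 11*g + 28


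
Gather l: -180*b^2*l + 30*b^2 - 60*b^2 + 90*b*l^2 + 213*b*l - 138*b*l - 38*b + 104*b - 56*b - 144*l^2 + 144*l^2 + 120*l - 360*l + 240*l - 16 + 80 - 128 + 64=-30*b^2 + 90*b*l^2 + 10*b + l*(-180*b^2 + 75*b)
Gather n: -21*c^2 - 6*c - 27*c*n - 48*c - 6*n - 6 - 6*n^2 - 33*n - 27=-21*c^2 - 54*c - 6*n^2 + n*(-27*c - 39) - 33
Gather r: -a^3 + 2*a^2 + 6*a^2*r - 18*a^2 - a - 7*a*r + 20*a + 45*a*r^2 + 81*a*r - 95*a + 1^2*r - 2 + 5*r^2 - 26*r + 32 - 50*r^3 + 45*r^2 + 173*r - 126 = -a^3 - 16*a^2 - 76*a - 50*r^3 + r^2*(45*a + 50) + r*(6*a^2 + 74*a + 148) - 96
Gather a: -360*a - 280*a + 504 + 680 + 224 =1408 - 640*a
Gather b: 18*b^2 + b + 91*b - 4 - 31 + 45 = 18*b^2 + 92*b + 10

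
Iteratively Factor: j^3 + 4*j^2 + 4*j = (j)*(j^2 + 4*j + 4) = j*(j + 2)*(j + 2)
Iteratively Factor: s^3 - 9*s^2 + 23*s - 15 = (s - 1)*(s^2 - 8*s + 15) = (s - 5)*(s - 1)*(s - 3)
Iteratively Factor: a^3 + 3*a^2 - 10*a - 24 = (a + 2)*(a^2 + a - 12) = (a - 3)*(a + 2)*(a + 4)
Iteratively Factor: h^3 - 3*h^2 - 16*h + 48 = (h + 4)*(h^2 - 7*h + 12) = (h - 4)*(h + 4)*(h - 3)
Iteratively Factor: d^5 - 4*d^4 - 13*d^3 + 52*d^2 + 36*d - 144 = (d + 2)*(d^4 - 6*d^3 - d^2 + 54*d - 72) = (d - 3)*(d + 2)*(d^3 - 3*d^2 - 10*d + 24) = (d - 3)*(d + 2)*(d + 3)*(d^2 - 6*d + 8) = (d - 3)*(d - 2)*(d + 2)*(d + 3)*(d - 4)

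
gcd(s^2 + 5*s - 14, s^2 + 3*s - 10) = s - 2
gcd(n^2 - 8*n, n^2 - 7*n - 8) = n - 8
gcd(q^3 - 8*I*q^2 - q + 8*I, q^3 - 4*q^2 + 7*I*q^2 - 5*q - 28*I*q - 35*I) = q + 1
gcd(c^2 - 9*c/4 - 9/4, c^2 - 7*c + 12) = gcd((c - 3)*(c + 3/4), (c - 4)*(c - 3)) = c - 3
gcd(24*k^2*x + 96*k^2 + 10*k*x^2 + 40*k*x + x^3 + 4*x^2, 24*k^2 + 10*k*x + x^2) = 24*k^2 + 10*k*x + x^2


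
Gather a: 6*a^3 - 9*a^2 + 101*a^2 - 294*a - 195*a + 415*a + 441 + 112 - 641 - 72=6*a^3 + 92*a^2 - 74*a - 160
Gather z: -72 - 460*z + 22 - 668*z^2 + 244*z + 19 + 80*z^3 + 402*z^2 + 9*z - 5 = 80*z^3 - 266*z^2 - 207*z - 36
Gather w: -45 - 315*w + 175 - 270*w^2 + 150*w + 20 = -270*w^2 - 165*w + 150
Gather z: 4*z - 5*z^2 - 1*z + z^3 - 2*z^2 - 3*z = z^3 - 7*z^2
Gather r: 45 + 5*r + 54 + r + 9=6*r + 108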